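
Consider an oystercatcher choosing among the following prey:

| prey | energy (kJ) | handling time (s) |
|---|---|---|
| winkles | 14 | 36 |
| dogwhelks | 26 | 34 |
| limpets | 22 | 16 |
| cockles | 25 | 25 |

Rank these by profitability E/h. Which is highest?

In descending order of E/h:
limpets: 22/16 = 1.38 kJ/s
cockles: 25/25 = 1 kJ/s
dogwhelks: 26/34 = 0.765 kJ/s
winkles: 14/36 = 0.389 kJ/s

limpets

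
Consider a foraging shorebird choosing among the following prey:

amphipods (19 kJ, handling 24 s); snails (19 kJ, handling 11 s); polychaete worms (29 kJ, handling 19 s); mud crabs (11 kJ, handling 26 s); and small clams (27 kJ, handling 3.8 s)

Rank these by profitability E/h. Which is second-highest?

snails

In descending order of E/h:
small clams: 27/3.8 = 7.11 kJ/s
snails: 19/11 = 1.73 kJ/s
polychaete worms: 29/19 = 1.53 kJ/s
amphipods: 19/24 = 0.792 kJ/s
mud crabs: 11/26 = 0.423 kJ/s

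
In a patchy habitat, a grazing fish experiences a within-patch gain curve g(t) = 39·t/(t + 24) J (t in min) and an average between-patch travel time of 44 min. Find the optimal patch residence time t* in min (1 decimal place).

32.5 min

Maximise g(t)/(T+t): set derivative to zero → g'(t)(T+t) = g(t).
g'(t) = 39·24/(t + 24)². Setting 39·24/(t+24)² = 39t/[(t+24)(44+t)] gives 24(44+t) = t(t+24), so t² = 24×44 = 1056.
t* = √1056 = 32.5 min.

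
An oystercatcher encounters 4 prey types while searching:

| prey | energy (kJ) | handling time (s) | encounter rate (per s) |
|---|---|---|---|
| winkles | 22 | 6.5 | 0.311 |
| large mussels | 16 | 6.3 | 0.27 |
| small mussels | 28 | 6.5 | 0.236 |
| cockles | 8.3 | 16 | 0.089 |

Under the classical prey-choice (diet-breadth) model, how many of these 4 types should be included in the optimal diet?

Rank by E/h (kJ/s): small mussels 4.31, winkles 3.38, large mussels 2.54, cockles 0.519. Include each in turn until the next type's E/h falls below the running intake rate.
Rate on top 1: 2.608. winkles: 3.38 > 2.608 → include.
Rate on top 2: 2.952. large mussels: 2.54 < 2.952 → exclude; stop.
Optimal diet: small mussels, winkles — 2 of 4 types.

2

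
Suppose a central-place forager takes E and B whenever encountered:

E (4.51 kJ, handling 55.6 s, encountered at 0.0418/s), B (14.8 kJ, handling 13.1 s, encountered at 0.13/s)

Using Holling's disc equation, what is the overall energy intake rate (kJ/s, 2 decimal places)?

0.42 kJ/s

Energy encountered per unit search time: 0.0418×4.51 + 0.13×14.8 = 2.113 kJ/s.
Handling time per unit search time: 0.0418×55.6 + 0.13×13.1 = 4.027.
Rate = 2.113/(1 + 4.027) = 0.4202 kJ/s.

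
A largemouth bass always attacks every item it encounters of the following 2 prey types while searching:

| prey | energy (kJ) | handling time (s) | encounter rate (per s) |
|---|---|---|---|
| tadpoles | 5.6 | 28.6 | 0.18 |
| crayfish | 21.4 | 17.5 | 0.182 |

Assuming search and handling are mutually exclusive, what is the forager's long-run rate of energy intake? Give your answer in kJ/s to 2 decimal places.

R = (0.18×5.6 + 0.182×21.4) / (1 + 0.18×28.6 + 0.182×17.5) = 4.903/9.333 = 0.5253 kJ/s.

0.53 kJ/s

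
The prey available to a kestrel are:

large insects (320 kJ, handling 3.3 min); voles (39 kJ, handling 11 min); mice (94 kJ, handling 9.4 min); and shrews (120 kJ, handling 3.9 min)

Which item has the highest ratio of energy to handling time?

Profitability E/h (kJ/min): large insects = 320/3.3 = 97, voles = 39/11 = 3.55, mice = 94/9.4 = 10, shrews = 120/3.9 = 30.8.
Ranked: large insects > shrews > mice > voles.

large insects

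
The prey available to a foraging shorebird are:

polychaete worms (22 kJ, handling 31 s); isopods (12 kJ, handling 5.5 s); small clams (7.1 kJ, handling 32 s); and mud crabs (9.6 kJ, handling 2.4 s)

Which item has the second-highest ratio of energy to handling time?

isopods

In descending order of E/h:
mud crabs: 9.6/2.4 = 4 kJ/s
isopods: 12/5.5 = 2.18 kJ/s
polychaete worms: 22/31 = 0.71 kJ/s
small clams: 7.1/32 = 0.222 kJ/s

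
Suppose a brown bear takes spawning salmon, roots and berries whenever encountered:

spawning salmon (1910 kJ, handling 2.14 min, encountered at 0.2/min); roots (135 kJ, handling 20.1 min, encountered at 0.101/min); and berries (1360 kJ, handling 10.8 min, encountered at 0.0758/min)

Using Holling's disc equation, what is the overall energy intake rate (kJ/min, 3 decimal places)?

116.613 kJ/min

R = (0.2×1910 + 0.101×135 + 0.0758×1360) / (1 + 0.2×2.14 + 0.101×20.1 + 0.0758×10.8) = 498.7/4.277 = 116.6 kJ/min.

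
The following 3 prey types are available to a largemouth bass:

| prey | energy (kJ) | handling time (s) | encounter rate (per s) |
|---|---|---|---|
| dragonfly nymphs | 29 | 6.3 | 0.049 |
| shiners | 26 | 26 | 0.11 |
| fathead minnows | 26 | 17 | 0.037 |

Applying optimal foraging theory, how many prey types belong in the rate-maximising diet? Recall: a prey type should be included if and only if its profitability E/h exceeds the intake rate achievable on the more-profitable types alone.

2

Profitabilities (E/h, kJ/s): dragonfly nymphs 4.6, fathead minnows 1.53, shiners 1. Add prey in this order while the next type's profitability exceeds the intake rate on those already taken.
Rate on top 1: 1.086. fathead minnows: 1.53 > 1.086 → include.
Rate on top 2: 1.23. shiners: 1 < 1.23 → exclude; stop.
Optimal diet: dragonfly nymphs, fathead minnows — 2 of 3 types.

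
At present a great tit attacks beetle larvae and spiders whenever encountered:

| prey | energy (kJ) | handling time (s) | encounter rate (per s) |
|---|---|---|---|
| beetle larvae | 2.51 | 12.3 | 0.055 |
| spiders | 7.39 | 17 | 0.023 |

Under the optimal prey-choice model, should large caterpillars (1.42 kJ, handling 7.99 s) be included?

Yes

Intake rate on the current diet: R = (0.055×2.51 + 0.023×7.39) / (1 + 0.055×12.3 + 0.023×17) = 0.308/2.067 = 0.149 kJ/s.
large caterpillars: E/h = 1.42/7.99 = 0.1777 kJ/s.
Since 0.1777 > R, including large caterpillars increases the long-run rate.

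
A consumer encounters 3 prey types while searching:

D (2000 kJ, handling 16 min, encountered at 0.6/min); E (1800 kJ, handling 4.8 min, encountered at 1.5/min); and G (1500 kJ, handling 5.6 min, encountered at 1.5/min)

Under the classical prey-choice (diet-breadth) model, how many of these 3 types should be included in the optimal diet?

1

Profitabilities (E/h, kJ/min): E 375, G 268, D 125. Add prey in this order while the next type's profitability exceeds the intake rate on those already taken.
Rate on top 1: 329.3. G: 268 < 329.3 → exclude; stop.
Optimal diet: E — 1 of 3 types.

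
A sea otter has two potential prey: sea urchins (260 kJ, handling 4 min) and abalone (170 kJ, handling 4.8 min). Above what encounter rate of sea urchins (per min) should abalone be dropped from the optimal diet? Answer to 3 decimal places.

0.299 per min

Drop abalone once their profitability E₂/h₂ falls below the rate achievable on sea urchins alone: E₂/h₂ = λE₁/(1 + λh₁).
Solve for λ: λE₁h₂ = E₂(1 + λh₁) → λ(E₁h₂ − E₂h₁) = E₂ → λ = E₂/(E₁h₂ − E₂h₁).
λ = 170/(260×4.8 − 170×4) = 170/568 = 0.2993 per min.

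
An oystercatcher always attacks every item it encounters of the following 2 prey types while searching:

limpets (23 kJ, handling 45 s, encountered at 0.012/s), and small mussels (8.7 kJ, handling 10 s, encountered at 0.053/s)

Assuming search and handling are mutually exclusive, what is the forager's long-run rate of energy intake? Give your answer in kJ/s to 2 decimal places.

0.36 kJ/s

Energy encountered per unit search time: 0.012×23 + 0.053×8.7 = 0.7371 kJ/s.
Handling time per unit search time: 0.012×45 + 0.053×10 = 1.07.
Rate = 0.7371/(1 + 1.07) = 0.3561 kJ/s.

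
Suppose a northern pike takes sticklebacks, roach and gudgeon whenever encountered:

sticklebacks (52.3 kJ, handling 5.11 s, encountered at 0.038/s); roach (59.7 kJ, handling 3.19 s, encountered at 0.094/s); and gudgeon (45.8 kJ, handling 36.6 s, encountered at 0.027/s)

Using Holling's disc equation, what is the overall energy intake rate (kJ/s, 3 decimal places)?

R = Σλ_iE_i / (1 + Σλ_ih_i)
Numerator: 0.038×52.3 + 0.094×59.7 + 0.027×45.8 = 8.836
Denominator: 1 + 0.038×5.11 + 0.094×3.19 + 0.027×36.6 = 2.482
R = 8.836/2.482 = 3.56 kJ/s

3.560 kJ/s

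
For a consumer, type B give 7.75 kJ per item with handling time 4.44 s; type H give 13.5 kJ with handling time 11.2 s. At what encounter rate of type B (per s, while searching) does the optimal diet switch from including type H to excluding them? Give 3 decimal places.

0.503 per s

At the threshold, the rate on type B alone equals the profitability of type H: λ·7.75/(1 + λ·4.44) = 13.5/11.2 = 1.205.
Rearranging, λ(7.75 − 1.205×4.44) = 1.205, so λ = 1.205/2.398 = 0.5026 per s.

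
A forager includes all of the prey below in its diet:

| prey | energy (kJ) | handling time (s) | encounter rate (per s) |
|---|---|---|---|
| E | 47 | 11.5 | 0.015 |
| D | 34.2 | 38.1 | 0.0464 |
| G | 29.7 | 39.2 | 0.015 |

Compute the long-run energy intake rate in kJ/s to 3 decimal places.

R = (0.015×47 + 0.0464×34.2 + 0.015×29.7) / (1 + 0.015×11.5 + 0.0464×38.1 + 0.015×39.2) = 2.737/3.528 = 0.7758 kJ/s.

0.776 kJ/s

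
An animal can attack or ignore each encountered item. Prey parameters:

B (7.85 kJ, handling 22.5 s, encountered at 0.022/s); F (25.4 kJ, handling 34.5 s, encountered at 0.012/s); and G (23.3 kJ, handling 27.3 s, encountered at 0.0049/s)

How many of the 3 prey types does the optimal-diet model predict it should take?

3

Profitabilities (E/h, kJ/s): G 0.853, F 0.736, B 0.349. Add prey in this order while the next type's profitability exceeds the intake rate on those already taken.
Rate on top 1: 0.1007. F: 0.736 > 0.1007 → include.
Rate on top 2: 0.2707. B: 0.349 > 0.2707 → include.
Optimal diet: G, F, B — 3 of 3 types.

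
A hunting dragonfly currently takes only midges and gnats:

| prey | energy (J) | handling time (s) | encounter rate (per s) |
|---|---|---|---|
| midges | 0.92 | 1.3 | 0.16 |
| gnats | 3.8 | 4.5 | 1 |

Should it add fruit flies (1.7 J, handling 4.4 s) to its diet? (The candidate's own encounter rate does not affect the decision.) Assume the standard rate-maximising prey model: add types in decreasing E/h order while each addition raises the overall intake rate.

No

Intake rate on the current diet: R = (0.16×0.92 + 1×3.8) / (1 + 0.16×1.3 + 1×4.5) = 3.947/5.708 = 0.6915 J/s.
Profitability of fruit flies: 1.7/4.4 = 0.3864 J/s.
0.3864 < 0.6915, so adding fruit flies would lower the average — exclude it.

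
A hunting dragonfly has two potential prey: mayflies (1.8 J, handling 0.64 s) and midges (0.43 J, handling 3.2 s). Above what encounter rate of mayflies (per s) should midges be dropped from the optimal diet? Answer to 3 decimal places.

At the threshold, the rate on mayflies alone equals the profitability of midges: λ·1.8/(1 + λ·0.64) = 0.43/3.2 = 0.1344.
Rearranging, λ(1.8 − 0.1344×0.64) = 0.1344, so λ = 0.1344/1.714 = 0.0784 per s.

0.078 per s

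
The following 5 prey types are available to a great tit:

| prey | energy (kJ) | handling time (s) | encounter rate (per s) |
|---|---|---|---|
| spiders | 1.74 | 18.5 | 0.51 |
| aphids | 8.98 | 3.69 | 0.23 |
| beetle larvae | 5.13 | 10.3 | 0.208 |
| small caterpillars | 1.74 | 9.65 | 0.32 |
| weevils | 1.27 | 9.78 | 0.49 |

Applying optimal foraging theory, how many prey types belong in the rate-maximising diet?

E/h in descending order: aphids 2.43, beetle larvae 0.498, small caterpillars 0.18, weevils 0.13, spiders 0.0941 kJ/s. The optimal diet is the largest prefix of this list for which every included type satisfies E_i/h_i > R on the types above it.
Rate on top 1: 1.117. beetle larvae: 0.498 < 1.117 → exclude; stop.
Optimal diet: aphids — 1 of 5 types.

1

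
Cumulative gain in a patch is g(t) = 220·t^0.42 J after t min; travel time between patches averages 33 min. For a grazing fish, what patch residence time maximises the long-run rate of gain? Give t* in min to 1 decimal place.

23.9 min

Maximise g(t)/(T+t): set derivative to zero → g'(t)(T+t) = g(t).
g'(t) = 0.42·220·t^-0.58. Setting 0.42·220·t^-0.58 = 220·t^0.42/(33+t) gives 0.42(33+t) = t, so 0.58·t = 0.42×33.
t* = 0.42×33/0.58 = 23.9 min.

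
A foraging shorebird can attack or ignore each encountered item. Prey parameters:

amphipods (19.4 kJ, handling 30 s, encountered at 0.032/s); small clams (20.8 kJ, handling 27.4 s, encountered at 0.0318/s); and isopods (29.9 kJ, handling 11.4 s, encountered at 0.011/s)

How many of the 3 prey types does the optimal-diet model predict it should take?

E/h in descending order: isopods 2.62, small clams 0.759, amphipods 0.647 kJ/s. The optimal diet is the largest prefix of this list for which every included type satisfies E_i/h_i > R on the types above it.
Rate on top 1: 0.2923. small clams: 0.759 > 0.2923 → include.
Rate on top 2: 0.496. amphipods: 0.647 > 0.496 → include.
Optimal diet: isopods, small clams, amphipods — 3 of 3 types.

3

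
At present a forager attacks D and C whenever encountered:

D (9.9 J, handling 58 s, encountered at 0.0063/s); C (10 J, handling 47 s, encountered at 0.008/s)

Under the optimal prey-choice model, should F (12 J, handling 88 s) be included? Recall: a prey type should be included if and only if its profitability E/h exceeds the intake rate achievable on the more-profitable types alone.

On D and C alone, R = ΣλE/(1+Σλh) = 0.1424/1.741 = 0.08176 J/s.
F: E/h = 12/88 = 0.1364 J/s.
0.1364 > 0.08176, so adding F raises the average — include it.

Yes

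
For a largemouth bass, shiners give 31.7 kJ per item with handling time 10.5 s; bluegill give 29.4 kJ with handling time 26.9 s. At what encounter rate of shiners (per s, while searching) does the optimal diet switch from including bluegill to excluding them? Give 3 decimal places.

Drop bluegill once their profitability E₂/h₂ falls below the rate achievable on shiners alone: E₂/h₂ = λE₁/(1 + λh₁).
Solve for λ: λE₁h₂ = E₂(1 + λh₁) → λ(E₁h₂ − E₂h₁) = E₂ → λ = E₂/(E₁h₂ − E₂h₁).
λ = 29.4/(31.7×26.9 − 29.4×10.5) = 29.4/544 = 0.05404 per s.

0.054 per s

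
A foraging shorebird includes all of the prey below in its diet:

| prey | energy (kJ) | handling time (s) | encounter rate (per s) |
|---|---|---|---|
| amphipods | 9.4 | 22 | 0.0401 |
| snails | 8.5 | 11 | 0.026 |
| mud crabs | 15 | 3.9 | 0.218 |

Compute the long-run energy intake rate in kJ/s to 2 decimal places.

1.28 kJ/s

R = (0.0401×9.4 + 0.026×8.5 + 0.218×15) / (1 + 0.0401×22 + 0.026×11 + 0.218×3.9) = 3.868/3.018 = 1.281 kJ/s.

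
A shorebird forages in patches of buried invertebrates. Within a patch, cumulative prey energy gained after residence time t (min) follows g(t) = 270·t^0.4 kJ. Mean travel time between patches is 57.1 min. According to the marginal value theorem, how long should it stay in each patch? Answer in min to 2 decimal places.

Maximise g(t)/(T+t): set derivative to zero → g'(t)(T+t) = g(t).
g'(t) = 0.4·270·t^-0.6. Setting 0.4·270·t^-0.6 = 270·t^0.4/(57.1+t) gives 0.4(57.1+t) = t, so 0.60·t = 0.4×57.1.
t* = 0.4×57.1/0.60 = 38.07 min.

38.07 min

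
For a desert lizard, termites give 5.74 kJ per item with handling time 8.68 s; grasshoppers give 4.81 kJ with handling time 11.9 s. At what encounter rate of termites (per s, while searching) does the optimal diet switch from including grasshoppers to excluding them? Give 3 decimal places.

The zero-one rule: include grasshoppers iff E₂/h₂ > λE₁/(1+λh₁). Equality gives the switch point.
λE₁h₂ = E₂ + λE₂h₁ ⇒ λ = E₂/(E₁h₂ − E₂h₁) = 4.81/(68.31 − 41.75) = 0.1811 per s.

0.181 per s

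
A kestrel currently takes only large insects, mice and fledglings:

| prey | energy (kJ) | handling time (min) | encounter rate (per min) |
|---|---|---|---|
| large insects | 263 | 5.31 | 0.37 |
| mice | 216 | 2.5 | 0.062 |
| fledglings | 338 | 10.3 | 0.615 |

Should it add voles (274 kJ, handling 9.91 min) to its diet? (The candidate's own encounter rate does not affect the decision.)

No

Current rate: (0.37×263 + 0.062×216 + 0.615×338)/(1 + 0.37×5.31 + 0.062×2.5 + 0.615×10.3) = 33.7 kJ/min.
Profitability of voles: 274/9.91 = 27.65 kJ/min.
27.65 < 33.7, so adding voles would lower the average — exclude it.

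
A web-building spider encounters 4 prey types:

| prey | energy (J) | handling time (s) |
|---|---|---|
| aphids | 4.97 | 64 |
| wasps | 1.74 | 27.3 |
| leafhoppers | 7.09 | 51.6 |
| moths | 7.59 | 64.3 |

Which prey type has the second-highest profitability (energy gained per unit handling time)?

In descending order of E/h:
leafhoppers: 7.09/51.6 = 0.137 J/s
moths: 7.59/64.3 = 0.118 J/s
aphids: 4.97/64 = 0.0777 J/s
wasps: 1.74/27.3 = 0.0637 J/s

moths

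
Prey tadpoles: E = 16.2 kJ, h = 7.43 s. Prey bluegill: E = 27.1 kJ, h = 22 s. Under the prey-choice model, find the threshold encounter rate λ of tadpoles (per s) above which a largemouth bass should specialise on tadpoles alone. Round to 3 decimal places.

The zero-one rule: include bluegill iff E₂/h₂ > λE₁/(1+λh₁). Equality gives the switch point.
λE₁h₂ = E₂ + λE₂h₁ ⇒ λ = E₂/(E₁h₂ − E₂h₁) = 27.1/(356.4 − 201.4) = 0.1748 per s.

0.175 per s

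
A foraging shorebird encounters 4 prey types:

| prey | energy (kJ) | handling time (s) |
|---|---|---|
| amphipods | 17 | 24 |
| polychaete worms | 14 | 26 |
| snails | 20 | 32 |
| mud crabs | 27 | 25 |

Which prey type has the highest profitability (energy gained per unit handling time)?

mud crabs

In descending order of E/h:
mud crabs: 27/25 = 1.08 kJ/s
amphipods: 17/24 = 0.708 kJ/s
snails: 20/32 = 0.625 kJ/s
polychaete worms: 14/26 = 0.538 kJ/s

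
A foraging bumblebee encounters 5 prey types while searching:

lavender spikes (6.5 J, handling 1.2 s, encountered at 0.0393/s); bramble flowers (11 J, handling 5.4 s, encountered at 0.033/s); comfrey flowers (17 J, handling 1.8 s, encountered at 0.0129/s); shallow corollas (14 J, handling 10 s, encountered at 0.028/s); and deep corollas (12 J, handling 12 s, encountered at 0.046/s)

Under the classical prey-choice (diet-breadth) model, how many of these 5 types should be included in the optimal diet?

5

Profitabilities (E/h, J/s): comfrey flowers 9.44, lavender spikes 5.42, bramble flowers 2.04, shallow corollas 1.4, deep corollas 1. Add prey in this order while the next type's profitability exceeds the intake rate on those already taken.
Rate on top 1: 0.2143. lavender spikes: 5.42 > 0.2143 → include.
Rate on top 2: 0.4435. bramble flowers: 2.04 > 0.4435 → include.
Rate on top 3: 0.671. shallow corollas: 1.4 > 0.671 → include.
Rate on top 4: 0.8045. deep corollas: 1 > 0.8045 → include.
Optimal diet: comfrey flowers, lavender spikes, bramble flowers, shallow corollas, deep corollas — 5 of 5 types.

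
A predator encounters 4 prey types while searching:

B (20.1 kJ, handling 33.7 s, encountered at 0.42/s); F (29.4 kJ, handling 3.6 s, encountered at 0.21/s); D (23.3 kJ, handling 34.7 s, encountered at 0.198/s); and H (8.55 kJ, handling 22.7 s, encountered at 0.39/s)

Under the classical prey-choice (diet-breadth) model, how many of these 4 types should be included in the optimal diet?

Rank by E/h (kJ/s): F 8.17, D 0.671, B 0.596, H 0.377. Include each in turn until the next type's E/h falls below the running intake rate.
Rate on top 1: 3.516. D: 0.671 < 3.516 → exclude; stop.
Optimal diet: F — 1 of 4 types.

1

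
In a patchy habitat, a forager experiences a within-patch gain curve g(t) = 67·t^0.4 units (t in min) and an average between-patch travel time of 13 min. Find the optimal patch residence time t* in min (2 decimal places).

8.67 min

Optimal t* satisfies g'(t*) = g(t*)/(T + t*).
g'(t) = 0.4·67·t^-0.6. Setting 0.4·67·t^-0.6 = 67·t^0.4/(13+t) gives 0.4(13+t) = t, so 0.60·t = 0.4×13.
t* = 0.4×13/0.60 = 8.667 min.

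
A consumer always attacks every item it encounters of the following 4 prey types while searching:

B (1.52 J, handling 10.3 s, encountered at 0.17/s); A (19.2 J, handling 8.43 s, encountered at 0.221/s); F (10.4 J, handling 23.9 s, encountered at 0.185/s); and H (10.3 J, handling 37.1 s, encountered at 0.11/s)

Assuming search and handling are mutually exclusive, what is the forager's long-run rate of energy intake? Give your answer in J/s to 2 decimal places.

Energy encountered per unit search time: 0.17×1.52 + 0.221×19.2 + 0.185×10.4 + 0.11×10.3 = 7.559 J/s.
Handling time per unit search time: 0.17×10.3 + 0.221×8.43 + 0.185×23.9 + 0.11×37.1 = 12.12.
Rate = 7.559/(1 + 12.12) = 0.5763 J/s.

0.58 J/s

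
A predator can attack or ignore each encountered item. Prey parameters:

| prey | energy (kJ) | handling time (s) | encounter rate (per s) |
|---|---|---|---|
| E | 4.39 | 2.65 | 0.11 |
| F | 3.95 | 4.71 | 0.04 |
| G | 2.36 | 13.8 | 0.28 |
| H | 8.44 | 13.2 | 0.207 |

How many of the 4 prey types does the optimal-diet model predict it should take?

E/h in descending order: E 1.66, F 0.839, H 0.639, G 0.171 kJ/s. The optimal diet is the largest prefix of this list for which every included type satisfies E_i/h_i > R on the types above it.
Rate on top 1: 0.3739. F: 0.839 > 0.3739 → include.
Rate on top 2: 0.4331. H: 0.639 > 0.4331 → include.
Rate on top 3: 0.5669. G: 0.171 < 0.5669 → exclude; stop.
Optimal diet: E, F, H — 3 of 4 types.

3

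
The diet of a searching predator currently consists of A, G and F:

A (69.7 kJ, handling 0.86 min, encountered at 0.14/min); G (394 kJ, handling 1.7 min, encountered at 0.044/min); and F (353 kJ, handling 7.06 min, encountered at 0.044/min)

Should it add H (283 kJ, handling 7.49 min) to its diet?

Yes

On A, G and F alone, R = ΣλE/(1+Σλh) = 42.63/1.506 = 28.31 kJ/min.
Profitability of H: 283/7.49 = 37.78 kJ/min.
Since 37.78 > R, including H increases the long-run rate.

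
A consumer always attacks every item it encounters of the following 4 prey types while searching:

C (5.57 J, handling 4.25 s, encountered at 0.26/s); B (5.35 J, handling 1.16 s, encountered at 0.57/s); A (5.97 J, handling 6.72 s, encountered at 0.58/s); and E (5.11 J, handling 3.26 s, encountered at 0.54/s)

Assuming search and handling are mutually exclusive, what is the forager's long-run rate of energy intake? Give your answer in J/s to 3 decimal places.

1.272 J/s

Energy encountered per unit search time: 0.26×5.57 + 0.57×5.35 + 0.58×5.97 + 0.54×5.11 = 10.72 J/s.
Handling time per unit search time: 0.26×4.25 + 0.57×1.16 + 0.58×6.72 + 0.54×3.26 = 7.424.
Rate = 10.72/(1 + 7.424) = 1.272 J/s.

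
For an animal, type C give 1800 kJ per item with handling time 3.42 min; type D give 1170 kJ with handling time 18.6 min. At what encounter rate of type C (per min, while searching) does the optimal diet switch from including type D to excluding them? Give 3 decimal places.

The zero-one rule: include type D iff E₂/h₂ > λE₁/(1+λh₁). Equality gives the switch point.
λE₁h₂ = E₂ + λE₂h₁ ⇒ λ = E₂/(E₁h₂ − E₂h₁) = 1170/(3.348e+04 − 4001) = 0.03969 per min.

0.040 per min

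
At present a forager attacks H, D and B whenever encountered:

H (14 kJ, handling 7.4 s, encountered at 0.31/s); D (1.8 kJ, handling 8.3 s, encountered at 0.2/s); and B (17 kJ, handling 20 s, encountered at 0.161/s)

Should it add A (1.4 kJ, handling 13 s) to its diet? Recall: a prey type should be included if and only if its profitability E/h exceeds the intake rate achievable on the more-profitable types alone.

Intake rate on the current diet: R = (0.31×14 + 0.2×1.8 + 0.161×17) / (1 + 0.31×7.4 + 0.2×8.3 + 0.161×20) = 7.437/8.174 = 0.9098 kJ/s.
Profitability of A: 1.4/13 = 0.1077 kJ/s.
0.1077 < 0.9098, so adding A would lower the average — exclude it.

No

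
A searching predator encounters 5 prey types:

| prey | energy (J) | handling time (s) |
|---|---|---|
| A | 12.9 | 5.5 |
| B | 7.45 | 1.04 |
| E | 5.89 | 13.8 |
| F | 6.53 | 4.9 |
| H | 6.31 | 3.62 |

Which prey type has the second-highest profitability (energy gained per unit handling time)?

Profitability E/h (J/s): A = 12.9/5.5 = 2.35, B = 7.45/1.04 = 7.16, E = 5.89/13.8 = 0.427, F = 6.53/4.9 = 1.33, H = 6.31/3.62 = 1.74.
Ranked: B > A > H > F > E.

A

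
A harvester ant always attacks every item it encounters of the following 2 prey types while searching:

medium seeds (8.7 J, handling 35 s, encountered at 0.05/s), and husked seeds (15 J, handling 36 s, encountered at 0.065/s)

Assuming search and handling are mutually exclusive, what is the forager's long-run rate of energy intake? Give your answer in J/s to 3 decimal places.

0.277 J/s

R = Σλ_iE_i / (1 + Σλ_ih_i)
Numerator: 0.05×8.7 + 0.065×15 = 1.41
Denominator: 1 + 0.05×35 + 0.065×36 = 5.09
R = 1.41/5.09 = 0.277 J/s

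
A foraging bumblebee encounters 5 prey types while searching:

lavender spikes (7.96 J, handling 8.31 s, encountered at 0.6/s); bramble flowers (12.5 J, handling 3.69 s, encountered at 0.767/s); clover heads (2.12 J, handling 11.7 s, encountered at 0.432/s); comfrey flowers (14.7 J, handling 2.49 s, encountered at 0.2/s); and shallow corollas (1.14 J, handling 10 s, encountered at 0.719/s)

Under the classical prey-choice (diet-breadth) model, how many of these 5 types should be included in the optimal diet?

2

Profitabilities (E/h, J/s): comfrey flowers 5.9, bramble flowers 3.39, lavender spikes 0.958, clover heads 0.181, shallow corollas 0.114. Add prey in this order while the next type's profitability exceeds the intake rate on those already taken.
Rate on top 1: 1.963. bramble flowers: 3.39 > 1.963 → include.
Rate on top 2: 2.894. lavender spikes: 0.958 < 2.894 → exclude; stop.
Optimal diet: comfrey flowers, bramble flowers — 2 of 5 types.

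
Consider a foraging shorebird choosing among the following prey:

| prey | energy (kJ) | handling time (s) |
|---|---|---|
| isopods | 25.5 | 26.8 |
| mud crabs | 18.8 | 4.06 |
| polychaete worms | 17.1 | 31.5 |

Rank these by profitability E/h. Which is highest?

Profitability E/h (kJ/s): isopods = 25.5/26.8 = 0.951, mud crabs = 18.8/4.06 = 4.63, polychaete worms = 17.1/31.5 = 0.543.
Ranked: mud crabs > isopods > polychaete worms.

mud crabs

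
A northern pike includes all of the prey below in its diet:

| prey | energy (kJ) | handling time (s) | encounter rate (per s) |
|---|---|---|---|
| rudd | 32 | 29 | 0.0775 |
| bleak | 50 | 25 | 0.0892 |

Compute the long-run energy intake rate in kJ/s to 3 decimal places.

1.267 kJ/s

Energy encountered per unit search time: 0.0775×32 + 0.0892×50 = 6.94 kJ/s.
Handling time per unit search time: 0.0775×29 + 0.0892×25 = 4.478.
Rate = 6.94/(1 + 4.478) = 1.267 kJ/s.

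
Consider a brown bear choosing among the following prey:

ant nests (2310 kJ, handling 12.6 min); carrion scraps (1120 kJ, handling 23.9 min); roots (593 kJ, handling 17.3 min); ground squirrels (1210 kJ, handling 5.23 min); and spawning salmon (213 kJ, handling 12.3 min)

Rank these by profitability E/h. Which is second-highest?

ant nests

In descending order of E/h:
ground squirrels: 1210/5.23 = 231 kJ/min
ant nests: 2310/12.6 = 183 kJ/min
carrion scraps: 1120/23.9 = 46.9 kJ/min
roots: 593/17.3 = 34.3 kJ/min
spawning salmon: 213/12.3 = 17.3 kJ/min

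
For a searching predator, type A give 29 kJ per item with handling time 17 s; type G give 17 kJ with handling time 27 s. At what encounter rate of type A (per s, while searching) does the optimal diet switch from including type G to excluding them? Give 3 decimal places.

0.034 per s

At the threshold, the rate on type A alone equals the profitability of type G: λ·29/(1 + λ·17) = 17/27 = 0.6296.
Rearranging, λ(29 − 0.6296×17) = 0.6296, so λ = 0.6296/18.3 = 0.03441 per s.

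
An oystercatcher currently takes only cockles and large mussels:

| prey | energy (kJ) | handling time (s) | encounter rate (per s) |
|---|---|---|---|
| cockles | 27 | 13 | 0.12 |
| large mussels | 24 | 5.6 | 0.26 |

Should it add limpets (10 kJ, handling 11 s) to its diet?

Intake rate on the current diet: R = (0.12×27 + 0.26×24) / (1 + 0.12×13 + 0.26×5.6) = 9.48/4.016 = 2.361 kJ/s.
Profitability of limpets: 10/11 = 0.9091 kJ/s.
Since 0.9091 < R, time spent handling limpets is better spent searching.

No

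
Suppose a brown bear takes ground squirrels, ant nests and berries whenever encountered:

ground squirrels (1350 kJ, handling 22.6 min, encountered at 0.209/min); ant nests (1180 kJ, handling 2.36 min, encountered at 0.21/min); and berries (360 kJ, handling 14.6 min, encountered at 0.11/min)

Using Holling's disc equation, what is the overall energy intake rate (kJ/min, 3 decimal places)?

72.786 kJ/min

Energy encountered per unit search time: 0.209×1350 + 0.21×1180 + 0.11×360 = 569.5 kJ/min.
Handling time per unit search time: 0.209×22.6 + 0.21×2.36 + 0.11×14.6 = 6.825.
Rate = 569.5/(1 + 6.825) = 72.79 kJ/min.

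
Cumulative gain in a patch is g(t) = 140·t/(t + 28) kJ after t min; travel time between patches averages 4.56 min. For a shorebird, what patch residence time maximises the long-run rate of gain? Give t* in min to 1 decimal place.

11.3 min

Maximise g(t)/(T+t): set derivative to zero → g'(t)(T+t) = g(t).
g'(t) = 140·28/(t + 28)². Setting 140·28/(t+28)² = 140t/[(t+28)(4.56+t)] gives 28(4.56+t) = t(t+28), so t² = 28×4.56 = 127.7.
t* = √127.7 = 11.3 min.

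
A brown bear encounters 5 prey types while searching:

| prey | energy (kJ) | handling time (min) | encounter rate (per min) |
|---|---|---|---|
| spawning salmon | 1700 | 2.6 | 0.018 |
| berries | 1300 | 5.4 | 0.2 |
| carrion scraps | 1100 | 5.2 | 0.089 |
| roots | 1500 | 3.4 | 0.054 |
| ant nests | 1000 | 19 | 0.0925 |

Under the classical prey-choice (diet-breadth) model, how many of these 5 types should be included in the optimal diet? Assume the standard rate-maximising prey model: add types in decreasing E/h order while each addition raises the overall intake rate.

Profitabilities (E/h, kJ/min): spawning salmon 654, roots 441, berries 241, carrion scraps 212, ant nests 52.6. Add prey in this order while the next type's profitability exceeds the intake rate on those already taken.
Rate on top 1: 29.23. roots: 441 > 29.23 → include.
Rate on top 2: 90.7. berries: 241 > 90.7 → include.
Rate on top 3: 160.8. carrion scraps: 212 > 160.8 → include.
Rate on top 4: 169.3. ant nests: 52.6 < 169.3 → exclude; stop.
Optimal diet: spawning salmon, roots, berries, carrion scraps — 4 of 5 types.

4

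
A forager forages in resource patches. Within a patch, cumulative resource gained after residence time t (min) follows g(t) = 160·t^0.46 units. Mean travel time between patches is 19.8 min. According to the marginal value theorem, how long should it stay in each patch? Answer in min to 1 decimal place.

Maximise g(t)/(T+t): set derivative to zero → g'(t)(T+t) = g(t).
g'(t) = 0.46·160·t^-0.54. Setting 0.46·160·t^-0.54 = 160·t^0.46/(19.8+t) gives 0.46(19.8+t) = t, so 0.54·t = 0.46×19.8.
t* = 0.46×19.8/0.54 = 16.87 min.

16.9 min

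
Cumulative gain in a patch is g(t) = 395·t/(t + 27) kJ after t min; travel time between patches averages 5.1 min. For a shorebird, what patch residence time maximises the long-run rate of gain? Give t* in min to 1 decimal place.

Maximise g(t)/(T+t): set derivative to zero → g'(t)(T+t) = g(t).
g'(t) = 395·27/(t + 27)². Setting 395·27/(t+27)² = 395t/[(t+27)(5.1+t)] gives 27(5.1+t) = t(t+27), so t² = 27×5.1 = 137.7.
t* = √137.7 = 11.73 min.

11.7 min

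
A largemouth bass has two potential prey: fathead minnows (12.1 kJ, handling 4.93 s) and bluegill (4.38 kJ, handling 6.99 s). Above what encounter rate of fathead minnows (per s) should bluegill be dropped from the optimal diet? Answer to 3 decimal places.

0.070 per s

At the threshold, the rate on fathead minnows alone equals the profitability of bluegill: λ·12.1/(1 + λ·4.93) = 4.38/6.99 = 0.6266.
Rearranging, λ(12.1 − 0.6266×4.93) = 0.6266, so λ = 0.6266/9.011 = 0.06954 per s.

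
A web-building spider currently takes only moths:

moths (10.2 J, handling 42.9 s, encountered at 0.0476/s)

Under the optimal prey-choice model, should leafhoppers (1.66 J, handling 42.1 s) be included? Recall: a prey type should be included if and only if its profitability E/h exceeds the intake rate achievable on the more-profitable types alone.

No

Current rate: (0.0476×10.2)/(1 + 0.0476×42.9) = 0.1596 J/s.
leafhoppers: E/h = 1.66/42.1 = 0.03943 J/s.
Since 0.03943 < R, time spent handling leafhoppers is better spent searching.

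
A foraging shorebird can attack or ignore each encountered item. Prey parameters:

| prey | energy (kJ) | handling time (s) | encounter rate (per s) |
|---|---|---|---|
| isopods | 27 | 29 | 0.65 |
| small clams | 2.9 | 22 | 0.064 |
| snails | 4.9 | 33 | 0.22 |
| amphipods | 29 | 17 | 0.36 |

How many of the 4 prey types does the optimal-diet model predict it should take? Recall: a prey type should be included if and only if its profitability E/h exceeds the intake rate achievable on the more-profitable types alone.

1

E/h in descending order: amphipods 1.71, isopods 0.931, snails 0.148, small clams 0.132 kJ/s. The optimal diet is the largest prefix of this list for which every included type satisfies E_i/h_i > R on the types above it.
Rate on top 1: 1.466. isopods: 0.931 < 1.466 → exclude; stop.
Optimal diet: amphipods — 1 of 4 types.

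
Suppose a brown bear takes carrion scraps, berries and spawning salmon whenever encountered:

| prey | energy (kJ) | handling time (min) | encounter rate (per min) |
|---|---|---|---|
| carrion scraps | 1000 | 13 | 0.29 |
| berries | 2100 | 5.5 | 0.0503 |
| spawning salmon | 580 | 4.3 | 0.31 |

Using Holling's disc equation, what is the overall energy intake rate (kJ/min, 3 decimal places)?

90.198 kJ/min

R = Σλ_iE_i / (1 + Σλ_ih_i)
Numerator: 0.29×1000 + 0.0503×2100 + 0.31×580 = 575.4
Denominator: 1 + 0.29×13 + 0.0503×5.5 + 0.31×4.3 = 6.38
R = 575.4/6.38 = 90.2 kJ/min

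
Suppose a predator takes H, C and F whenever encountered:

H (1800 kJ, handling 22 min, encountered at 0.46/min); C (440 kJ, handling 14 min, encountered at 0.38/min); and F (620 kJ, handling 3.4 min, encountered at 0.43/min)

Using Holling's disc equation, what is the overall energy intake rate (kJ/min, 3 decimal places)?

70.484 kJ/min

R = Σλ_iE_i / (1 + Σλ_ih_i)
Numerator: 0.46×1800 + 0.38×440 + 0.43×620 = 1262
Denominator: 1 + 0.46×22 + 0.38×14 + 0.43×3.4 = 17.9
R = 1262/17.9 = 70.48 kJ/min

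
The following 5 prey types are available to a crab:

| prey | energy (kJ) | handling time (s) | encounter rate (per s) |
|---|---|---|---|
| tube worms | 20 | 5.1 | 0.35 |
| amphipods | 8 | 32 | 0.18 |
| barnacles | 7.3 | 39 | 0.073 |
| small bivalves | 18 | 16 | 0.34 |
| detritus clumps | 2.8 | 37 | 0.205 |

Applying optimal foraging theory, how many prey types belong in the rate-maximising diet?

Rank by E/h (kJ/s): tube worms 3.92, small bivalves 1.12, amphipods 0.25, barnacles 0.187, detritus clumps 0.0757. Include each in turn until the next type's E/h falls below the running intake rate.
Rate on top 1: 2.513. small bivalves: 1.12 < 2.513 → exclude; stop.
Optimal diet: tube worms — 1 of 5 types.

1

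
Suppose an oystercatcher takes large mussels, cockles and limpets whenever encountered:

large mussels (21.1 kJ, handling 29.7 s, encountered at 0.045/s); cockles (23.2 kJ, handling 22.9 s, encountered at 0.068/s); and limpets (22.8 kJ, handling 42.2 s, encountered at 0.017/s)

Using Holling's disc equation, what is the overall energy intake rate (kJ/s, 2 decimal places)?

R = Σλ_iE_i / (1 + Σλ_ih_i)
Numerator: 0.045×21.1 + 0.068×23.2 + 0.017×22.8 = 2.915
Denominator: 1 + 0.045×29.7 + 0.068×22.9 + 0.017×42.2 = 4.611
R = 2.915/4.611 = 0.6321 kJ/s

0.63 kJ/s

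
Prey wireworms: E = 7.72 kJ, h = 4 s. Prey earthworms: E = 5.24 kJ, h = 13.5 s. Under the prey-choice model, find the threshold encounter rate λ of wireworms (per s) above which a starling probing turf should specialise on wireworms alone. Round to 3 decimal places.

0.063 per s

The zero-one rule: include earthworms iff E₂/h₂ > λE₁/(1+λh₁). Equality gives the switch point.
λE₁h₂ = E₂ + λE₂h₁ ⇒ λ = E₂/(E₁h₂ − E₂h₁) = 5.24/(104.2 − 20.96) = 0.06294 per s.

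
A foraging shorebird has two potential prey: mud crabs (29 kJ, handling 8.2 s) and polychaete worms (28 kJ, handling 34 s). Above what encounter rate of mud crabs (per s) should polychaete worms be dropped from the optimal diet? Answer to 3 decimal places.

Drop polychaete worms once their profitability E₂/h₂ falls below the rate achievable on mud crabs alone: E₂/h₂ = λE₁/(1 + λh₁).
Solve for λ: λE₁h₂ = E₂(1 + λh₁) → λ(E₁h₂ − E₂h₁) = E₂ → λ = E₂/(E₁h₂ − E₂h₁).
λ = 28/(29×34 − 28×8.2) = 28/756.4 = 0.03702 per s.

0.037 per s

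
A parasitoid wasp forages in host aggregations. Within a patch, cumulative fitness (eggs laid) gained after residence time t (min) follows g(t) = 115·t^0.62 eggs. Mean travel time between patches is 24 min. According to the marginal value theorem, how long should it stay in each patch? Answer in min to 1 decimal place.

39.2 min

Optimal t* satisfies g'(t*) = g(t*)/(T + t*).
g'(t) = 0.62·115·t^-0.38. Setting 0.62·115·t^-0.38 = 115·t^0.62/(24+t) gives 0.62(24+t) = t, so 0.38·t = 0.62×24.
t* = 0.62×24/0.38 = 39.16 min.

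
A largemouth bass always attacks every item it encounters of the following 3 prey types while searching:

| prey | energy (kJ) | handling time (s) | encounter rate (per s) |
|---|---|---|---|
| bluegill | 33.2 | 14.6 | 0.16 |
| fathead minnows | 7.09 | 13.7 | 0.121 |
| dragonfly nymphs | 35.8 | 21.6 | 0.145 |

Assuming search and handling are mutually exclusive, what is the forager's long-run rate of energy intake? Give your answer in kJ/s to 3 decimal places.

R = Σλ_iE_i / (1 + Σλ_ih_i)
Numerator: 0.16×33.2 + 0.121×7.09 + 0.145×35.8 = 11.36
Denominator: 1 + 0.16×14.6 + 0.121×13.7 + 0.145×21.6 = 8.126
R = 11.36/8.126 = 1.398 kJ/s

1.398 kJ/s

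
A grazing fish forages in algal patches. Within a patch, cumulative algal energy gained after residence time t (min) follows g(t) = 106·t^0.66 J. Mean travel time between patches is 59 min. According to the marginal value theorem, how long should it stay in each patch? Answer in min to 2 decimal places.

114.53 min

Maximise g(t)/(T+t): set derivative to zero → g'(t)(T+t) = g(t).
g'(t) = 0.66·106·t^-0.34. Setting 0.66·106·t^-0.34 = 106·t^0.66/(59+t) gives 0.66(59+t) = t, so 0.34·t = 0.66×59.
t* = 0.66×59/0.34 = 114.5 min.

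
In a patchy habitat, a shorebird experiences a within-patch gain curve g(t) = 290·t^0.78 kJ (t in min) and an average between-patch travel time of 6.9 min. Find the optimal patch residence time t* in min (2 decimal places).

Optimal t* satisfies g'(t*) = g(t*)/(T + t*).
g'(t) = 0.78·290·t^-0.22. Setting 0.78·290·t^-0.22 = 290·t^0.78/(6.9+t) gives 0.78(6.9+t) = t, so 0.22·t = 0.78×6.9.
t* = 0.78×6.9/0.22 = 24.46 min.

24.46 min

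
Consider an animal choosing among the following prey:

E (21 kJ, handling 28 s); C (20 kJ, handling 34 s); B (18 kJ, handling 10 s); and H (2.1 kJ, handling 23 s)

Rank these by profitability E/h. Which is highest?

B

In descending order of E/h:
B: 18/10 = 1.8 kJ/s
E: 21/28 = 0.75 kJ/s
C: 20/34 = 0.588 kJ/s
H: 2.1/23 = 0.0913 kJ/s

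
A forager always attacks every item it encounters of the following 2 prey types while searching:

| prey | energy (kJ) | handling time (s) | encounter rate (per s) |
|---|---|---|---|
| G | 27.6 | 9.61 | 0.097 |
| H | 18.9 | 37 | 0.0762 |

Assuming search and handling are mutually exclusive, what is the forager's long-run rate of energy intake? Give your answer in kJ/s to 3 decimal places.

R = Σλ_iE_i / (1 + Σλ_ih_i)
Numerator: 0.097×27.6 + 0.0762×18.9 = 4.117
Denominator: 1 + 0.097×9.61 + 0.0762×37 = 4.752
R = 4.117/4.752 = 0.8665 kJ/s

0.867 kJ/s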